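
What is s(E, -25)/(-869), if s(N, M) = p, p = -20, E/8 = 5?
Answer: 20/869 ≈ 0.023015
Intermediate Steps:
E = 40 (E = 8*5 = 40)
s(N, M) = -20
s(E, -25)/(-869) = -20/(-869) = -20*(-1/869) = 20/869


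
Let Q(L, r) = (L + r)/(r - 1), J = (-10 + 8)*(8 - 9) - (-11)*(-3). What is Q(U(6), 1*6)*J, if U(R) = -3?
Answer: -93/5 ≈ -18.600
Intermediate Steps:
J = -31 (J = -2*(-1) - 1*33 = 2 - 33 = -31)
Q(L, r) = (L + r)/(-1 + r)
Q(U(6), 1*6)*J = ((-3 + 1*6)/(-1 + 1*6))*(-31) = ((-3 + 6)/(-1 + 6))*(-31) = (3/5)*(-31) = -93/5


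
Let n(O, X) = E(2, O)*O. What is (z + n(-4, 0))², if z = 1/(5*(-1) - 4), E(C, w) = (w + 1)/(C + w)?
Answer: 3025/81 ≈ 37.346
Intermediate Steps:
E(C, w) = (1 + w)/(C + w)
n(O, X) = O*(1 + O)/(2 + O) (n(O, X) = ((1 + O)/(2 + O))*O = O*(1 + O)/(2 + O))
z = -⅑ (z = 1/(-5 - 4) = 1/(-9) = -⅑ ≈ -0.11111)
(z + n(-4, 0))² = (-⅑ - 4*(1 - 4)/(2 - 4))² = (-⅑ - 4*(-3)/(-2))² = (-⅑ - 4*(-½)*(-3))² = (-⅑ - 6)² = (-55/9)² = 3025/81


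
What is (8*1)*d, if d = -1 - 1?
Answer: -16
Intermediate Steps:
d = -2
(8*1)*d = (8*1)*(-2) = 8*(-2) = -16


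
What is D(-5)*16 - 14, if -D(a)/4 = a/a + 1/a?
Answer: -326/5 ≈ -65.200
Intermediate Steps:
D(a) = -4 - 4/a (D(a) = -4*(a/a + 1/a) = -4*(1 + 1/a) = -4 - 4/a)
D(-5)*16 - 14 = (-4 - 4/(-5))*16 - 14 = (-4 - 4*(-⅕))*16 - 14 = (-4 + ⅘)*16 - 14 = -16/5*16 - 14 = -256/5 - 14 = -326/5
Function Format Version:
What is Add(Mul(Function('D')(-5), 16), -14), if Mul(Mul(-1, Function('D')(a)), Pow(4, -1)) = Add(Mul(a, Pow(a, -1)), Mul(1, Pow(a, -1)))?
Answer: Rational(-326, 5) ≈ -65.200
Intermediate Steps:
Function('D')(a) = Add(-4, Mul(-4, Pow(a, -1))) (Function('D')(a) = Mul(-4, Add(Mul(a, Pow(a, -1)), Mul(1, Pow(a, -1)))) = Mul(-4, Add(1, Pow(a, -1))) = Add(-4, Mul(-4, Pow(a, -1))))
Add(Mul(Function('D')(-5), 16), -14) = Add(Mul(Add(-4, Mul(-4, Pow(-5, -1))), 16), -14) = Add(Mul(Add(-4, Mul(-4, Rational(-1, 5))), 16), -14) = Add(Mul(Add(-4, Rational(4, 5)), 16), -14) = Add(Mul(Rational(-16, 5), 16), -14) = Add(Rational(-256, 5), -14) = Rational(-326, 5)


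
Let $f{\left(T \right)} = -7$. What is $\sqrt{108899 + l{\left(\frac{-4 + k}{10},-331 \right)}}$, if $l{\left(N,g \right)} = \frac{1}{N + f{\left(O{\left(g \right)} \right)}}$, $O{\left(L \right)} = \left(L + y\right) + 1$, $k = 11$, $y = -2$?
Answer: $\frac{\sqrt{48024389}}{21} \approx 330.0$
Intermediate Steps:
$O{\left(L \right)} = -1 + L$ ($O{\left(L \right)} = \left(L - 2\right) + 1 = \left(-2 + L\right) + 1 = -1 + L$)
$l{\left(N,g \right)} = \frac{1}{-7 + N}$ ($l{\left(N,g \right)} = \frac{1}{N - 7} = \frac{1}{-7 + N}$)
$\sqrt{108899 + l{\left(\frac{-4 + k}{10},-331 \right)}} = \sqrt{108899 + \frac{1}{-7 + \frac{-4 + 11}{10}}} = \sqrt{108899 + \frac{1}{-7 + 7 \cdot \frac{1}{10}}} = \sqrt{108899 + \frac{1}{-7 + \frac{7}{10}}} = \sqrt{108899 + \frac{1}{- \frac{63}{10}}} = \sqrt{108899 - \frac{10}{63}} = \sqrt{\frac{6860627}{63}} = \frac{\sqrt{48024389}}{21}$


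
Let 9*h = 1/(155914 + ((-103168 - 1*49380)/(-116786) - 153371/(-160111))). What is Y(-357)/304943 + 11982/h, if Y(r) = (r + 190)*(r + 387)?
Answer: 47936229569921915166253296/2851022381402489 ≈ 1.6814e+10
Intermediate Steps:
Y(r) = (190 + r)*(387 + r)
h = 9349361623/13119457825688751 (h = 1/(9*(155914 + ((-103168 - 1*49380)/(-116786) - 153371/(-160111)))) = 1/(9*(155914 + ((-103168 - 49380)*(-1/116786) - 153371*(-1/160111)))) = 1/(9*(155914 + (-152548*(-1/116786) + 153371/160111))) = 1/(9*(155914 + (76274/58393 + 153371/160111))) = 1/(9*(155914 + 21168099217/9349361623)) = 1/(9*(1457717536187639/9349361623)) = (⅑)*(9349361623/1457717536187639) = 9349361623/13119457825688751 ≈ 7.1263e-7)
Y(-357)/304943 + 11982/h = (73530 + (-357)² + 577*(-357))/304943 + 11982/(9349361623/13119457825688751) = (73530 + 127449 - 205989)*(1/304943) + 11982*(13119457825688751/9349361623) = -5010*1/304943 + 157197343667402614482/9349361623 = -5010/304943 + 157197343667402614482/9349361623 = 47936229569921915166253296/2851022381402489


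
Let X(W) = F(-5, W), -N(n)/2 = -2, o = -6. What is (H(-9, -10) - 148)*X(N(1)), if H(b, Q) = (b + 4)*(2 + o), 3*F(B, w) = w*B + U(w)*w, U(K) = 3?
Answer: 1024/3 ≈ 341.33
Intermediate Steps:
N(n) = 4 (N(n) = -2*(-2) = 4)
F(B, w) = w + B*w/3 (F(B, w) = (w*B + 3*w)/3 = (B*w + 3*w)/3 = (3*w + B*w)/3 = w + B*w/3)
H(b, Q) = -16 - 4*b (H(b, Q) = (b + 4)*(2 - 6) = (4 + b)*(-4) = -16 - 4*b)
X(W) = -2*W/3 (X(W) = W*(3 - 5)/3 = (⅓)*W*(-2) = -2*W/3)
(H(-9, -10) - 148)*X(N(1)) = ((-16 - 4*(-9)) - 148)*(-⅔*4) = ((-16 + 36) - 148)*(-8/3) = (20 - 148)*(-8/3) = -128*(-8/3) = 1024/3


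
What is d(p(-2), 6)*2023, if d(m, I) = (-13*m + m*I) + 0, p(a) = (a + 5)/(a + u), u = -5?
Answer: 6069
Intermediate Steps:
p(a) = (5 + a)/(-5 + a) (p(a) = (a + 5)/(a - 5) = (5 + a)/(-5 + a))
d(m, I) = -13*m + I*m (d(m, I) = (-13*m + I*m) + 0 = -13*m + I*m)
d(p(-2), 6)*2023 = (((5 - 2)/(-5 - 2))*(-13 + 6))*2023 = ((3/(-7))*(-7))*2023 = (-1/7*3*(-7))*2023 = -3/7*(-7)*2023 = 3*2023 = 6069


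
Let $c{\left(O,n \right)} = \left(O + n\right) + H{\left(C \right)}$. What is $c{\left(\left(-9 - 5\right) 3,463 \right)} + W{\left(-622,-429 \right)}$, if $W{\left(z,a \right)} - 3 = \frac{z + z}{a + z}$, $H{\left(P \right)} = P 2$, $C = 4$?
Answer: $\frac{455276}{1051} \approx 433.18$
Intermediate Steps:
$H{\left(P \right)} = 2 P$
$W{\left(z,a \right)} = 3 + \frac{2 z}{a + z}$ ($W{\left(z,a \right)} = 3 + \frac{z + z}{a + z} = 3 + \frac{2 z}{a + z}$)
$c{\left(O,n \right)} = 8 + O + n$ ($c{\left(O,n \right)} = \left(O + n\right) + 2 \cdot 4 = \left(O + n\right) + 8 = 8 + O + n$)
$c{\left(\left(-9 - 5\right) 3,463 \right)} + W{\left(-622,-429 \right)} = \left(8 + \left(-9 - 5\right) 3 + 463\right) + \frac{3 \left(-429\right) + 5 \left(-622\right)}{-429 - 622} = \left(8 - 42 + 463\right) + \frac{-1287 - 3110}{-1051} = \left(8 - 42 + 463\right) - - \frac{4397}{1051} = 429 + \frac{4397}{1051} = \frac{455276}{1051}$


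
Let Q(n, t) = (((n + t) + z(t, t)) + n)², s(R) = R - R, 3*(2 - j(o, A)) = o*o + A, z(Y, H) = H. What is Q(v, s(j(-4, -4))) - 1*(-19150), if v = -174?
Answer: 140254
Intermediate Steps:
j(o, A) = 2 - A/3 - o²/3 (j(o, A) = 2 - (o*o + A)/3 = 2 - (o² + A)/3 = 2 - (A + o²)/3 = 2 + (-A/3 - o²/3) = 2 - A/3 - o²/3)
s(R) = 0
Q(n, t) = (2*n + 2*t)² (Q(n, t) = (((n + t) + t) + n)² = ((n + 2*t) + n)² = (2*n + 2*t)²)
Q(v, s(j(-4, -4))) - 1*(-19150) = 4*(-174 + 0)² - 1*(-19150) = 4*(-174)² + 19150 = 4*30276 + 19150 = 121104 + 19150 = 140254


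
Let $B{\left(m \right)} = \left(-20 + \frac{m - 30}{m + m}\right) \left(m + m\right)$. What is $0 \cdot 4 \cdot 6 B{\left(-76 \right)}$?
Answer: $0$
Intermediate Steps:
$B{\left(m \right)} = 2 m \left(-20 + \frac{-30 + m}{2 m}\right)$ ($B{\left(m \right)} = \left(-20 + \frac{-30 + m}{2 m}\right) 2 m = 2 m \left(-20 + \frac{-30 + m}{2 m}\right)$)
$0 \cdot 4 \cdot 6 B{\left(-76 \right)} = 0 \cdot 4 \cdot 6 \left(-30 - -2964\right) = 0 \cdot 24 \left(-30 + 2964\right) = 0 \cdot 2934 = 0$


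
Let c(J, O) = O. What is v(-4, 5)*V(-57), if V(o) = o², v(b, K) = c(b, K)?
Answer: 16245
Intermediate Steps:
v(b, K) = K
v(-4, 5)*V(-57) = 5*(-57)² = 5*3249 = 16245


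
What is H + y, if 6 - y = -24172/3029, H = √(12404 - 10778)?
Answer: 42346/3029 + √1626 ≈ 54.304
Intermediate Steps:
H = √1626 ≈ 40.324
y = 42346/3029 (y = 6 - (-24172)/3029 = 6 - 1*(-24172/3029) = 6 + 24172/3029 = 42346/3029 ≈ 13.980)
H + y = √1626 + 42346/3029 = 42346/3029 + √1626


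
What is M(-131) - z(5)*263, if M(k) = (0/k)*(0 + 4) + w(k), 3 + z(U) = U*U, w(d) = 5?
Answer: -5781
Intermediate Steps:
z(U) = -3 + U² (z(U) = -3 + U*U = -3 + U²)
M(k) = 5 (M(k) = (0/k)*(0 + 4) + 5 = 0*4 + 5 = 0 + 5 = 5)
M(-131) - z(5)*263 = 5 - (-3 + 5²)*263 = 5 - (-3 + 25)*263 = 5 - 22*263 = 5 - 1*5786 = 5 - 5786 = -5781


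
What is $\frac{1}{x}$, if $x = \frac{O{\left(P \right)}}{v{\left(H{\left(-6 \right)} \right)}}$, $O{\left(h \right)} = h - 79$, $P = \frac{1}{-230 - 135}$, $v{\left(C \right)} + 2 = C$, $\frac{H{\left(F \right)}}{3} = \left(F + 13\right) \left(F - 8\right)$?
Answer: $\frac{27010}{7209} \approx 3.7467$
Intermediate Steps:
$H{\left(F \right)} = 3 \left(-8 + F\right) \left(13 + F\right)$ ($H{\left(F \right)} = 3 \left(F + 13\right) \left(F - 8\right) = 3 \left(13 + F\right) \left(-8 + F\right) = 3 \left(-8 + F\right) \left(13 + F\right)$)
$v{\left(C \right)} = -2 + C$
$P = - \frac{1}{365}$ ($P = \frac{1}{-365} = - \frac{1}{365} \approx -0.0027397$)
$O{\left(h \right)} = -79 + h$ ($O{\left(h \right)} = h - 79 = -79 + h$)
$x = \frac{7209}{27010}$ ($x = \frac{-79 - \frac{1}{365}}{-2 + \left(-312 + 3 \left(-6\right)^{2} + 15 \left(-6\right)\right)} = - \frac{28836}{365 \left(-2 - 294\right)} = - \frac{28836}{365 \left(-296\right)} = \left(- \frac{28836}{365}\right) \left(- \frac{1}{296}\right) = \frac{7209}{27010} \approx 0.2669$)
$\frac{1}{x} = \frac{1}{\frac{7209}{27010}} = \frac{27010}{7209}$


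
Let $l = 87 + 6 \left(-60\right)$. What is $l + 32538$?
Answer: $32265$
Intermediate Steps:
$l = -273$ ($l = 87 - 360 = -273$)
$l + 32538 = -273 + 32538 = 32265$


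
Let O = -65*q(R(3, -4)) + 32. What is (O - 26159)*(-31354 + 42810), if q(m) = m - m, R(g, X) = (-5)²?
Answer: -299310912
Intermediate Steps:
R(g, X) = 25
q(m) = 0
O = 32 (O = -65*0 + 32 = 0 + 32 = 32)
(O - 26159)*(-31354 + 42810) = (32 - 26159)*(-31354 + 42810) = -26127*11456 = -299310912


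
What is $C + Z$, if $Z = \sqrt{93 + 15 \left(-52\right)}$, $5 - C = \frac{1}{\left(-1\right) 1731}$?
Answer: $\frac{8656}{1731} + i \sqrt{687} \approx 5.0006 + 26.211 i$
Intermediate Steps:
$C = \frac{8656}{1731}$ ($C = 5 - \frac{1}{\left(-1\right) 1731} = 5 - \frac{1}{-1731} = 5 - - \frac{1}{1731} = 5 + \frac{1}{1731} = \frac{8656}{1731} \approx 5.0006$)
$Z = i \sqrt{687}$ ($Z = \sqrt{93 - 780} = \sqrt{-687} = i \sqrt{687} \approx 26.211 i$)
$C + Z = \frac{8656}{1731} + i \sqrt{687}$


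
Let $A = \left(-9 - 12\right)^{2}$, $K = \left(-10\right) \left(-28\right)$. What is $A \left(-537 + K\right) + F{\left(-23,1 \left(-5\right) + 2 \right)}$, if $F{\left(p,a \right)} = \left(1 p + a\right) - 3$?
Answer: $-113366$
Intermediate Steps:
$K = 280$
$A = 441$ ($A = \left(-21\right)^{2} = 441$)
$F{\left(p,a \right)} = -3 + a + p$ ($F{\left(p,a \right)} = \left(p + a\right) - 3 = \left(a + p\right) - 3 = -3 + a + p$)
$A \left(-537 + K\right) + F{\left(-23,1 \left(-5\right) + 2 \right)} = 441 \left(-537 + 280\right) - 29 = 441 \left(-257\right) - 29 = -113337 - 29 = -113366$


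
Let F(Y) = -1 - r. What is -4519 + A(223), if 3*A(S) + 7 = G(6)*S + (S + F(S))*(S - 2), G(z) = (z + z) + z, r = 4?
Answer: 12876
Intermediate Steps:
G(z) = 3*z (G(z) = 2*z + z = 3*z)
F(Y) = -5 (F(Y) = -1 - 1*4 = -1 - 4 = -5)
A(S) = -7/3 + 6*S + (-5 + S)*(-2 + S)/3 (A(S) = -7/3 + ((3*6)*S + (S - 5)*(S - 2))/3 = -7/3 + (18*S + (-5 + S)*(-2 + S))/3 = -7/3 + (6*S + (-5 + S)*(-2 + S)/3) = -7/3 + 6*S + (-5 + S)*(-2 + S)/3)
-4519 + A(223) = -4519 + (1 + (1/3)*223**2 + (11/3)*223) = -4519 + (1 + (1/3)*49729 + 2453/3) = -4519 + (1 + 49729/3 + 2453/3) = -4519 + 17395 = 12876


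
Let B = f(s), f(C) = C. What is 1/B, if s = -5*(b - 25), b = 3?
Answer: 1/110 ≈ 0.0090909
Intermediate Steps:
s = 110 (s = -5*(3 - 25) = -5*(-22) = 110)
B = 110
1/B = 1/110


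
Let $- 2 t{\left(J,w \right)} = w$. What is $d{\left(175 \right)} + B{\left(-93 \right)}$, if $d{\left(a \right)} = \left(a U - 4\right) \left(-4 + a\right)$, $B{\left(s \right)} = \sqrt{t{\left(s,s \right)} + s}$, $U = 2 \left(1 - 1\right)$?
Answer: $-684 + \frac{i \sqrt{186}}{2} \approx -684.0 + 6.8191 i$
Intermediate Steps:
$t{\left(J,w \right)} = - \frac{w}{2}$
$U = 0$ ($U = 2 \cdot 0 = 0$)
$B{\left(s \right)} = \frac{\sqrt{2} \sqrt{s}}{2}$ ($B{\left(s \right)} = \sqrt{- \frac{s}{2} + s} = \sqrt{\frac{s}{2}} = \frac{\sqrt{2} \sqrt{s}}{2}$)
$d{\left(a \right)} = 16 - 4 a$ ($d{\left(a \right)} = \left(a 0 - 4\right) \left(-4 + a\right) = \left(0 - 4\right) \left(-4 + a\right) = - 4 \left(-4 + a\right) = 16 - 4 a$)
$d{\left(175 \right)} + B{\left(-93 \right)} = \left(16 - 700\right) + \frac{\sqrt{2} \sqrt{-93}}{2} = \left(16 - 700\right) + \frac{\sqrt{2} i \sqrt{93}}{2} = -684 + \frac{i \sqrt{186}}{2}$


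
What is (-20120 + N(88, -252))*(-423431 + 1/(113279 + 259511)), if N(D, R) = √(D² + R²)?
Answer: 317595895087868/37279 - 315701684978*√4453/186395 ≈ 8.4064e+9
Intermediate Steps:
(-20120 + N(88, -252))*(-423431 + 1/(113279 + 259511)) = (-20120 + √(88² + (-252)²))*(-423431 + 1/(113279 + 259511)) = (-20120 + √(7744 + 63504))*(-423431 + 1/372790) = (-20120 + √71248)*(-423431 + 1/372790) = (-20120 + 4*√4453)*(-157850842489/372790) = 317595895087868/37279 - 315701684978*√4453/186395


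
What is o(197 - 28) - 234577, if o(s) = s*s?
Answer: -206016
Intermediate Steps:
o(s) = s**2
o(197 - 28) - 234577 = (197 - 28)**2 - 234577 = 169**2 - 234577 = 28561 - 234577 = -206016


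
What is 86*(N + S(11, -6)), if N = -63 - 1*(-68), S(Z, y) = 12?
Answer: 1462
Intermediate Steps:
N = 5 (N = -63 + 68 = 5)
86*(N + S(11, -6)) = 86*(5 + 12) = 86*17 = 1462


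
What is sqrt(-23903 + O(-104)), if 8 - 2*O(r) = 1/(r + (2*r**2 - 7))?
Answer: I*sqrt(44275616388878)/43042 ≈ 154.59*I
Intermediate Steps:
O(r) = 4 - 1/(2*(-7 + r + 2*r**2)) (O(r) = 4 - 1/(2*(r + (2*r**2 - 7))) = 4 - 1/(2*(r + (-7 + 2*r**2))) = 4 - 1/(2*(-7 + r + 2*r**2)))
sqrt(-23903 + O(-104)) = sqrt(-23903 + (-57 + 8*(-104) + 16*(-104)**2)/(2*(-7 - 104 + 2*(-104)**2))) = sqrt(-23903 + (-57 - 832 + 16*10816)/(2*(-7 - 104 + 2*10816))) = sqrt(-23903 + (-57 - 832 + 173056)/(2*(-7 - 104 + 21632))) = sqrt(-23903 + (1/2)*172167/21521) = sqrt(-23903 + (1/2)*(1/21521)*172167) = sqrt(-23903 + 172167/43042) = sqrt(-1028660759/43042) = I*sqrt(44275616388878)/43042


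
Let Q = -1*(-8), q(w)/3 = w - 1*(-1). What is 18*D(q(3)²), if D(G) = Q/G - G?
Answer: -2591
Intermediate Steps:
q(w) = 3 + 3*w (q(w) = 3*(w - 1*(-1)) = 3*(w + 1) = 3*(1 + w) = 3 + 3*w)
Q = 8
D(G) = -G + 8/G (D(G) = 8/G - G = -G + 8/G)
18*D(q(3)²) = 18*(-(3 + 3*3)² + 8/((3 + 3*3)²)) = 18*(-(3 + 9)² + 8/((3 + 9)²)) = 18*(-1*12² + 8/(12²)) = 18*(-1*144 + 8/144) = 18*(-144 + 8*(1/144)) = 18*(-144 + 1/18) = 18*(-2591/18) = -2591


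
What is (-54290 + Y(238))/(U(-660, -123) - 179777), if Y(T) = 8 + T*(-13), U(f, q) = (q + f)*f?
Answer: -57376/337003 ≈ -0.17025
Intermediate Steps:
U(f, q) = f*(f + q) (U(f, q) = (f + q)*f = f*(f + q))
Y(T) = 8 - 13*T
(-54290 + Y(238))/(U(-660, -123) - 179777) = (-54290 + (8 - 13*238))/(-660*(-660 - 123) - 179777) = (-54290 + (8 - 3094))/(-660*(-783) - 179777) = (-54290 - 3086)/(516780 - 179777) = -57376/337003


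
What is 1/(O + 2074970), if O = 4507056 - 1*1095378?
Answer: 1/5486648 ≈ 1.8226e-7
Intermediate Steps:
O = 3411678 (O = 4507056 - 1095378 = 3411678)
1/(O + 2074970) = 1/(3411678 + 2074970) = 1/5486648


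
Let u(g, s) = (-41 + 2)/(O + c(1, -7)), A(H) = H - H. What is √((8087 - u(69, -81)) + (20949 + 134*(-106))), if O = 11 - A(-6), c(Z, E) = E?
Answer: √59367/2 ≈ 121.83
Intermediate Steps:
A(H) = 0
O = 11 (O = 11 - 1*0 = 11 + 0 = 11)
u(g, s) = -39/4 (u(g, s) = (-41 + 2)/(11 - 7) = -39/4)
√((8087 - u(69, -81)) + (20949 + 134*(-106))) = √((8087 - 1*(-39/4)) + (20949 + 134*(-106))) = √((8087 + 39/4) + (20949 - 14204)) = √(32387/4 + 6745) = √(59367/4) = √59367/2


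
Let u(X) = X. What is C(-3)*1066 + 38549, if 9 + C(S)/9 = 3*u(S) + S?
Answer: -162925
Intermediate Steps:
C(S) = -81 + 36*S (C(S) = -81 + 9*(3*S + S) = -81 + 9*(4*S) = -81 + 36*S)
C(-3)*1066 + 38549 = (-81 + 36*(-3))*1066 + 38549 = (-81 - 108)*1066 + 38549 = -189*1066 + 38549 = -201474 + 38549 = -162925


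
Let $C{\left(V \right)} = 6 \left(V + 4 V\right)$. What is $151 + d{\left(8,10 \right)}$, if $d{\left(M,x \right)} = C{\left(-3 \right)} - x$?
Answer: $51$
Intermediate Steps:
$C{\left(V \right)} = 30 V$ ($C{\left(V \right)} = 6 \cdot 5 V = 30 V$)
$d{\left(M,x \right)} = -90 - x$ ($d{\left(M,x \right)} = 30 \left(-3\right) - x = -90 - x$)
$151 + d{\left(8,10 \right)} = 151 - 100 = 51$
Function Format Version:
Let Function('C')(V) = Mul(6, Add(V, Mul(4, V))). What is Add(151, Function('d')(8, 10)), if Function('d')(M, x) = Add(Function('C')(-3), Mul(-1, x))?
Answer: 51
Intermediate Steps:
Function('C')(V) = Mul(30, V) (Function('C')(V) = Mul(6, Mul(5, V)) = Mul(30, V))
Function('d')(M, x) = Add(-90, Mul(-1, x)) (Function('d')(M, x) = Add(Mul(30, -3), Mul(-1, x)) = Add(-90, Mul(-1, x)))
Add(151, Function('d')(8, 10)) = Add(151, Add(-90, Mul(-1, 10))) = Add(151, Add(-90, -10)) = Add(151, -100) = 51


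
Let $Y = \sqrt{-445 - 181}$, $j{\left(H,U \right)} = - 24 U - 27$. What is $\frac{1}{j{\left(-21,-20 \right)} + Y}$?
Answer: $\frac{453}{205835} - \frac{i \sqrt{626}}{205835} \approx 0.0022008 - 0.00012155 i$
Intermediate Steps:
$j{\left(H,U \right)} = -27 - 24 U$
$Y = i \sqrt{626}$ ($Y = \sqrt{-626} = i \sqrt{626} \approx 25.02 i$)
$\frac{1}{j{\left(-21,-20 \right)} + Y} = \frac{1}{\left(-27 - -480\right) + i \sqrt{626}} = \frac{1}{\left(-27 + 480\right) + i \sqrt{626}} = \frac{1}{453 + i \sqrt{626}}$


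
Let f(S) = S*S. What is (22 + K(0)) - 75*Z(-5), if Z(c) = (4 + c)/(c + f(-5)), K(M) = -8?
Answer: 71/4 ≈ 17.750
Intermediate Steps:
f(S) = S²
Z(c) = (4 + c)/(25 + c) (Z(c) = (4 + c)/(c + (-5)²) = (4 + c)/(c + 25) = (4 + c)/(25 + c))
(22 + K(0)) - 75*Z(-5) = (22 - 8) - 75*(4 - 5)/(25 - 5) = 14 - 75*(-1)/20 = 14 - 15*(-1)/4 = 14 - 75*(-1/20) = 14 + 15/4 = 71/4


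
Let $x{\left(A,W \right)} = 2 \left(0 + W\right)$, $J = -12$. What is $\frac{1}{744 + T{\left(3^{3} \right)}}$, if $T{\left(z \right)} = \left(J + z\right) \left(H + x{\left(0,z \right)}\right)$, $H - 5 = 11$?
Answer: $\frac{1}{1794} \approx 0.00055741$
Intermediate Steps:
$H = 16$ ($H = 5 + 11 = 16$)
$x{\left(A,W \right)} = 2 W$
$T{\left(z \right)} = \left(-12 + z\right) \left(16 + 2 z\right)$
$\frac{1}{744 + T{\left(3^{3} \right)}} = \frac{1}{744 - \left(192 - 1458 + 216\right)} = \frac{1}{744 - \left(408 - 1458\right)} = \frac{1}{744 - -1050} = \frac{1}{744 + 1050} = \frac{1}{1794}$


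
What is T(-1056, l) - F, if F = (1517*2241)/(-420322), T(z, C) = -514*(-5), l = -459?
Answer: 1083627137/420322 ≈ 2578.1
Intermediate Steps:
T(z, C) = 2570
F = -3399597/420322 (F = 3399597*(-1/420322) = -3399597/420322 ≈ -8.0881)
T(-1056, l) - F = 2570 - 1*(-3399597/420322) = 2570 + 3399597/420322 = 1083627137/420322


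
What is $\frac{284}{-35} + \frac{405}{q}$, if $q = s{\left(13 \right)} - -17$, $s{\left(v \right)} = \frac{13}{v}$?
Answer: $\frac{1007}{70} \approx 14.386$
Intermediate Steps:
$q = 18$ ($q = \frac{13}{13} - -17 = 13 \cdot \frac{1}{13} + 17 = 1 + 17 = 18$)
$\frac{284}{-35} + \frac{405}{q} = \frac{284}{-35} + \frac{405}{18} = 284 \left(- \frac{1}{35}\right) + 405 \cdot \frac{1}{18} = - \frac{284}{35} + \frac{45}{2} = \frac{1007}{70}$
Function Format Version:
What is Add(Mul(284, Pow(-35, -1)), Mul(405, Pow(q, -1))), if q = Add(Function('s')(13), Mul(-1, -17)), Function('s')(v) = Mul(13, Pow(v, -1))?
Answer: Rational(1007, 70) ≈ 14.386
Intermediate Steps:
q = 18 (q = Add(Mul(13, Pow(13, -1)), Mul(-1, -17)) = Add(Mul(13, Rational(1, 13)), 17) = Add(1, 17) = 18)
Add(Mul(284, Pow(-35, -1)), Mul(405, Pow(q, -1))) = Add(Mul(284, Pow(-35, -1)), Mul(405, Pow(18, -1))) = Add(Mul(284, Rational(-1, 35)), Mul(405, Rational(1, 18))) = Add(Rational(-284, 35), Rational(45, 2)) = Rational(1007, 70)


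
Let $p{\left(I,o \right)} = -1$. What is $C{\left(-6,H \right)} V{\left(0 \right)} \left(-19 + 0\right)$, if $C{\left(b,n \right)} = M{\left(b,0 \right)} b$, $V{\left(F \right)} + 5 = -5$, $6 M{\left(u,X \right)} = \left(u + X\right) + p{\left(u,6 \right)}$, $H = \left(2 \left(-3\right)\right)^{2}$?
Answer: $1330$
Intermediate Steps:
$H = 36$ ($H = \left(-6\right)^{2} = 36$)
$M{\left(u,X \right)} = - \frac{1}{6} + \frac{X}{6} + \frac{u}{6}$ ($M{\left(u,X \right)} = \frac{\left(u + X\right) - 1}{6} = \frac{\left(X + u\right) - 1}{6} = \frac{-1 + X + u}{6} = - \frac{1}{6} + \frac{X}{6} + \frac{u}{6}$)
$V{\left(F \right)} = -10$ ($V{\left(F \right)} = -5 - 5 = -10$)
$C{\left(b,n \right)} = b \left(- \frac{1}{6} + \frac{b}{6}\right)$ ($C{\left(b,n \right)} = \left(- \frac{1}{6} + \frac{1}{6} \cdot 0 + \frac{b}{6}\right) b = \left(- \frac{1}{6} + 0 + \frac{b}{6}\right) b = \left(- \frac{1}{6} + \frac{b}{6}\right) b = b \left(- \frac{1}{6} + \frac{b}{6}\right)$)
$C{\left(-6,H \right)} V{\left(0 \right)} \left(-19 + 0\right) = \frac{1}{6} \left(-6\right) \left(-1 - 6\right) \left(-10\right) \left(-19 + 0\right) = \frac{1}{6} \left(-6\right) \left(-7\right) \left(-10\right) \left(-19\right) = 7 \left(-10\right) \left(-19\right) = \left(-70\right) \left(-19\right) = 1330$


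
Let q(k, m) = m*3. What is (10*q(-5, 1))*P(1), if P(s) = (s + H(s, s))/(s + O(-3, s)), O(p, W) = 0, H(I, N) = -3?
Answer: -60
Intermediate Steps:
q(k, m) = 3*m
P(s) = (-3 + s)/s (P(s) = (s - 3)/(s + 0) = (-3 + s)/s)
(10*q(-5, 1))*P(1) = (10*(3*1))*((-3 + 1)/1) = (10*3)*(1*(-2)) = 30*(-2) = -60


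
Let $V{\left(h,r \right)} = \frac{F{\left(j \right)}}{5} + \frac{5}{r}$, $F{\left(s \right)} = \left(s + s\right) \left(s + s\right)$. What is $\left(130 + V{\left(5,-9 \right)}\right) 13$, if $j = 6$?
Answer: $\frac{92573}{45} \approx 2057.2$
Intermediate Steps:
$F{\left(s \right)} = 4 s^{2}$ ($F{\left(s \right)} = 2 s 2 s = 4 s^{2}$)
$V{\left(h,r \right)} = \frac{144}{5} + \frac{5}{r}$ ($V{\left(h,r \right)} = \frac{4 \cdot 6^{2}}{5} + \frac{5}{r} = 4 \cdot 36 \cdot \frac{1}{5} + \frac{5}{r} = 144 \cdot \frac{1}{5} + \frac{5}{r} = \frac{144}{5} + \frac{5}{r}$)
$\left(130 + V{\left(5,-9 \right)}\right) 13 = \left(130 + \left(\frac{144}{5} + \frac{5}{-9}\right)\right) 13 = \left(130 + \left(\frac{144}{5} + 5 \left(- \frac{1}{9}\right)\right)\right) 13 = \left(130 + \left(\frac{144}{5} - \frac{5}{9}\right)\right) 13 = \left(130 + \frac{1271}{45}\right) 13 = \frac{7121}{45} \cdot 13 = \frac{92573}{45}$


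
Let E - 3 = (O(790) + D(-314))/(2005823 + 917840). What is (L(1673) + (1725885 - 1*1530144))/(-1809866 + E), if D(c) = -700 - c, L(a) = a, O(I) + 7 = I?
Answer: -288586003741/2645714743886 ≈ -0.10908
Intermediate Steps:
O(I) = -7 + I
E = 8771386/2923663 (E = 3 + ((-7 + 790) + (-700 - 1*(-314)))/(2005823 + 917840) = 3 + (783 + (-700 + 314))/2923663 = 3 + (783 - 386)*(1/2923663) = 3 + 397*(1/2923663) = 3 + 397/2923663 = 8771386/2923663 ≈ 3.0001)
(L(1673) + (1725885 - 1*1530144))/(-1809866 + E) = (1673 + (1725885 - 1*1530144))/(-1809866 + 8771386/2923663) = (1673 + (1725885 - 1530144))/(-5291429487772/2923663) = (1673 + 195741)*(-2923663/5291429487772) = 197414*(-2923663/5291429487772) = -288586003741/2645714743886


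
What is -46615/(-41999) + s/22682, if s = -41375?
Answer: -680387195/952621318 ≈ -0.71423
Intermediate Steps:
-46615/(-41999) + s/22682 = -46615/(-41999) - 41375/22682 = -46615*(-1/41999) - 41375*1/22682 = 46615/41999 - 41375/22682 = -680387195/952621318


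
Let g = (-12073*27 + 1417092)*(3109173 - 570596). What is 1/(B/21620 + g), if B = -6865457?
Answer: 21620/59885122862678083 ≈ 3.6102e-13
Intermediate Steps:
g = 2769894674817 (g = (-325971 + 1417092)*2538577 = 1091121*2538577 = 2769894674817)
1/(B/21620 + g) = 1/(-6865457/21620 + 2769894674817) = 1/(59885122862678083/21620) = 21620/59885122862678083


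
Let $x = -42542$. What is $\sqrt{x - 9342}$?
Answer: $2 i \sqrt{12971} \approx 227.78 i$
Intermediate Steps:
$\sqrt{x - 9342} = \sqrt{-42542 - 9342} = \sqrt{-51884} = 2 i \sqrt{12971}$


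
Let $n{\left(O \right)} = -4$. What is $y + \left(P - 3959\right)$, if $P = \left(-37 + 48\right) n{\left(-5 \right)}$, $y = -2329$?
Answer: $-6332$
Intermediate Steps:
$P = -44$ ($P = \left(-37 + 48\right) \left(-4\right) = 11 \left(-4\right) = -44$)
$y + \left(P - 3959\right) = -2329 - 4003 = -6332$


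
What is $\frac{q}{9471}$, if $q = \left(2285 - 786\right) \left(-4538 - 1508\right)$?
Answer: $- \frac{9062954}{9471} \approx -956.92$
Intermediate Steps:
$q = -9062954$ ($q = 1499 \left(-6046\right) = -9062954$)
$\frac{q}{9471} = - \frac{9062954}{9471}$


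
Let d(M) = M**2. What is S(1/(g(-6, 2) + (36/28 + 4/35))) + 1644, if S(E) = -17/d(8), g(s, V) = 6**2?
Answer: 105199/64 ≈ 1643.7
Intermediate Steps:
g(s, V) = 36
S(E) = -17/64 (S(E) = -17/(8**2) = -17/64)
S(1/(g(-6, 2) + (36/28 + 4/35))) + 1644 = -17/64 + 1644 = 105199/64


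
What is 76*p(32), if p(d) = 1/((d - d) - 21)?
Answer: -76/21 ≈ -3.6190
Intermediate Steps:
p(d) = -1/21 (p(d) = 1/(0 - 21) = 1/(-21) = -1/21)
76*p(32) = 76*(-1/21) = -76/21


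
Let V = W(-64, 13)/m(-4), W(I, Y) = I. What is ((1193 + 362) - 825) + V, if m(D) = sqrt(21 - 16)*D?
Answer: 730 + 16*sqrt(5)/5 ≈ 737.16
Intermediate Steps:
m(D) = D*sqrt(5) (m(D) = sqrt(5)*D = D*sqrt(5))
V = 16*sqrt(5)/5 (V = -64*(-sqrt(5)/20) = -(-16)*sqrt(5)/5 = 16*sqrt(5)/5 ≈ 7.1554)
((1193 + 362) - 825) + V = ((1193 + 362) - 825) + 16*sqrt(5)/5 = (1555 - 825) + 16*sqrt(5)/5 = 730 + 16*sqrt(5)/5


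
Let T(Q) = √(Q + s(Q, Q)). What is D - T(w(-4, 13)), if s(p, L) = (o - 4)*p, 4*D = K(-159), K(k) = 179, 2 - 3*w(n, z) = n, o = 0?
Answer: 179/4 - I*√6 ≈ 44.75 - 2.4495*I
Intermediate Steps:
w(n, z) = ⅔ - n/3
D = 179/4 (D = (¼)*179 = 179/4 ≈ 44.750)
s(p, L) = -4*p (s(p, L) = (0 - 4)*p = -4*p)
T(Q) = √3*√(-Q) (T(Q) = √(Q - 4*Q) = √(-3*Q) = √3*√(-Q))
D - T(w(-4, 13)) = 179/4 - √3*√(-(⅔ - ⅓*(-4))) = 179/4 - √3*√(-(⅔ + 4/3)) = 179/4 - √3*√(-1*2) = 179/4 - √3*√(-2) = 179/4 - √3*I*√2 = 179/4 - I*√6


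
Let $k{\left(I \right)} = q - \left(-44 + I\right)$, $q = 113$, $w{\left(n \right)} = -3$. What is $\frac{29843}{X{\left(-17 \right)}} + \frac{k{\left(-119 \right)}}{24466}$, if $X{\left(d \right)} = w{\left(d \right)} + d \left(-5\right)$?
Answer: $\frac{365080735}{1003106} \approx 363.95$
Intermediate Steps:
$k{\left(I \right)} = 157 - I$ ($k{\left(I \right)} = 113 - \left(-44 + I\right) = 157 - I$)
$X{\left(d \right)} = -3 - 5 d$ ($X{\left(d \right)} = -3 + d \left(-5\right) = -3 - 5 d$)
$\frac{29843}{X{\left(-17 \right)}} + \frac{k{\left(-119 \right)}}{24466} = \frac{29843}{-3 - -85} + \frac{157 - -119}{24466} = \frac{29843}{-3 + 85} + \left(157 + 119\right) \frac{1}{24466} = \frac{29843}{82} + 276 \cdot \frac{1}{24466} = 29843 \cdot \frac{1}{82} + \frac{138}{12233} = \frac{29843}{82} + \frac{138}{12233} = \frac{365080735}{1003106}$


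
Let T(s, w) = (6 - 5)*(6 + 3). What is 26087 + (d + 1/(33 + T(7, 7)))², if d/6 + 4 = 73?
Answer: 348394789/1764 ≈ 1.9750e+5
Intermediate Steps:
d = 414 (d = -24 + 6*73 = -24 + 438 = 414)
T(s, w) = 9 (T(s, w) = 1*9 = 9)
26087 + (d + 1/(33 + T(7, 7)))² = 26087 + (414 + 1/(33 + 9))² = 26087 + (414 + 1/42)² = 26087 + (17389/42)² = 26087 + 302377321/1764 = 348394789/1764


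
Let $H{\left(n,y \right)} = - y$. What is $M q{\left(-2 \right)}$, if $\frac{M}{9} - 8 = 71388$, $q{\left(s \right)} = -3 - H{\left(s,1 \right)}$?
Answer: $-1285128$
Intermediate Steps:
$q{\left(s \right)} = -2$ ($q{\left(s \right)} = -3 - \left(-1\right) 1 = -3 - -1 = -3 + 1 = -2$)
$M = 642564$ ($M = 72 + 9 \cdot 71388 = 72 + 642492 = 642564$)
$M q{\left(-2 \right)} = 642564 \left(-2\right) = -1285128$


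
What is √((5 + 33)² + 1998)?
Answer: √3442 ≈ 58.669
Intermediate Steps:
√((5 + 33)² + 1998) = √(38² + 1998) = √(1444 + 1998) = √3442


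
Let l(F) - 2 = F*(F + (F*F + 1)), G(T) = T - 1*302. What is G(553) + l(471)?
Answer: 104709676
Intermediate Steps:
G(T) = -302 + T (G(T) = T - 302 = -302 + T)
l(F) = 2 + F*(1 + F + F**2) (l(F) = 2 + F*(F + (F*F + 1)) = 2 + F*(F + (F**2 + 1)) = 2 + F*(F + (1 + F**2)) = 2 + F*(1 + F + F**2))
G(553) + l(471) = (-302 + 553) + (2 + 471 + 471**2 + 471**3) = 251 + (2 + 471 + 221841 + 104487111) = 251 + 104709425 = 104709676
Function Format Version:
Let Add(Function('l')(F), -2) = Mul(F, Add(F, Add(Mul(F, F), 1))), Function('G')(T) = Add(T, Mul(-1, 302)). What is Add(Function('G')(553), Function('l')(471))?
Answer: 104709676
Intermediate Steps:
Function('G')(T) = Add(-302, T) (Function('G')(T) = Add(T, -302) = Add(-302, T))
Function('l')(F) = Add(2, Mul(F, Add(1, F, Pow(F, 2)))) (Function('l')(F) = Add(2, Mul(F, Add(F, Add(Mul(F, F), 1)))) = Add(2, Mul(F, Add(F, Add(Pow(F, 2), 1)))) = Add(2, Mul(F, Add(F, Add(1, Pow(F, 2))))) = Add(2, Mul(F, Add(1, F, Pow(F, 2)))))
Add(Function('G')(553), Function('l')(471)) = Add(Add(-302, 553), Add(2, 471, Pow(471, 2), Pow(471, 3))) = Add(251, Add(2, 471, 221841, 104487111)) = Add(251, 104709425) = 104709676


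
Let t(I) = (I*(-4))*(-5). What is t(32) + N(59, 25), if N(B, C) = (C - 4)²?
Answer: 1081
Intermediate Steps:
N(B, C) = (-4 + C)²
t(I) = 20*I (t(I) = -4*I*(-5) = 20*I)
t(32) + N(59, 25) = 20*32 + (-4 + 25)² = 640 + 21² = 640 + 441 = 1081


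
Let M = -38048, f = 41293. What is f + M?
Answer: 3245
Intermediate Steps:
f + M = 41293 - 38048 = 3245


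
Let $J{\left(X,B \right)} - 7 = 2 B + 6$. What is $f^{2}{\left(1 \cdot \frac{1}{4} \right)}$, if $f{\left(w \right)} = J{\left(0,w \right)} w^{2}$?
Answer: $\frac{729}{1024} \approx 0.71191$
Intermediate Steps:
$J{\left(X,B \right)} = 13 + 2 B$ ($J{\left(X,B \right)} = 7 + \left(2 B + 6\right) = 7 + \left(6 + 2 B\right) = 13 + 2 B$)
$f{\left(w \right)} = w^{2} \left(13 + 2 w\right)$ ($f{\left(w \right)} = \left(13 + 2 w\right) w^{2} = w^{2} \left(13 + 2 w\right)$)
$f^{2}{\left(1 \cdot \frac{1}{4} \right)} = \left(\left(1 \cdot \frac{1}{4}\right)^{2} \left(13 + 2 \cdot 1 \cdot \frac{1}{4}\right)\right)^{2} = \left(\frac{13 + 2 \cdot \frac{1}{4}}{16}\right)^{2} = \left(\frac{13 + \frac{1}{2}}{16}\right)^{2} = \left(\frac{1}{16} \cdot \frac{27}{2}\right)^{2} = \left(\frac{27}{32}\right)^{2} = \frac{729}{1024}$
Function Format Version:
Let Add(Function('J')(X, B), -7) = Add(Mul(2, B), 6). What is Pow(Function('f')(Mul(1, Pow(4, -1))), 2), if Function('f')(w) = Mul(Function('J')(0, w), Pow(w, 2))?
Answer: Rational(729, 1024) ≈ 0.71191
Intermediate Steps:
Function('J')(X, B) = Add(13, Mul(2, B)) (Function('J')(X, B) = Add(7, Add(Mul(2, B), 6)) = Add(7, Add(6, Mul(2, B))) = Add(13, Mul(2, B)))
Function('f')(w) = Mul(Pow(w, 2), Add(13, Mul(2, w))) (Function('f')(w) = Mul(Add(13, Mul(2, w)), Pow(w, 2)) = Mul(Pow(w, 2), Add(13, Mul(2, w))))
Pow(Function('f')(Mul(1, Pow(4, -1))), 2) = Pow(Mul(Pow(Mul(1, Pow(4, -1)), 2), Add(13, Mul(2, Mul(1, Pow(4, -1))))), 2) = Pow(Mul(Pow(Mul(1, Rational(1, 4)), 2), Add(13, Mul(2, Mul(1, Rational(1, 4))))), 2) = Pow(Mul(Pow(Rational(1, 4), 2), Add(13, Mul(2, Rational(1, 4)))), 2) = Pow(Mul(Rational(1, 16), Add(13, Rational(1, 2))), 2) = Pow(Mul(Rational(1, 16), Rational(27, 2)), 2) = Pow(Rational(27, 32), 2) = Rational(729, 1024)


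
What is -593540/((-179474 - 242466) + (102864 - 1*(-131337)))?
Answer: 593540/187739 ≈ 3.1615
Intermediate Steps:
-593540/((-179474 - 242466) + (102864 - 1*(-131337))) = -593540/(-421940 + (102864 + 131337)) = -593540/(-421940 + 234201) = -593540/(-187739) = -593540*(-1/187739) = 593540/187739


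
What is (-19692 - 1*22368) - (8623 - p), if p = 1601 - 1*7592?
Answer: -56674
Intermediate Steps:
p = -5991 (p = 1601 - 7592 = -5991)
(-19692 - 1*22368) - (8623 - p) = (-19692 - 1*22368) - (8623 - 1*(-5991)) = (-19692 - 22368) - (8623 + 5991) = -42060 - 1*14614 = -42060 - 14614 = -56674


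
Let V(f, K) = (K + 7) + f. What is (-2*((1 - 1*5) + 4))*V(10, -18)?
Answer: 0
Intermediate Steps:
V(f, K) = 7 + K + f (V(f, K) = (7 + K) + f = 7 + K + f)
(-2*((1 - 1*5) + 4))*V(10, -18) = (-2*((1 - 1*5) + 4))*(7 - 18 + 10) = -2*((1 - 5) + 4)*(-1) = -2*(-4 + 4)*(-1) = -2*0*(-1) = 0*(-1) = 0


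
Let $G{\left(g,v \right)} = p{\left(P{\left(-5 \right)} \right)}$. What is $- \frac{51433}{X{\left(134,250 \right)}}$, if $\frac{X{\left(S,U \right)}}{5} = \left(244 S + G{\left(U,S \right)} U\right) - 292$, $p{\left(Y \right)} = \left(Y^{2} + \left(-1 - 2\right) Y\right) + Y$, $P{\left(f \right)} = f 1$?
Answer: $- \frac{2707}{10830} \approx -0.24995$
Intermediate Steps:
$P{\left(f \right)} = f$
$p{\left(Y \right)} = Y^{2} - 2 Y$ ($p{\left(Y \right)} = \left(Y^{2} - 3 Y\right) + Y = Y^{2} - 2 Y$)
$G{\left(g,v \right)} = 35$ ($G{\left(g,v \right)} = - 5 \left(-2 - 5\right) = \left(-5\right) \left(-7\right) = 35$)
$X{\left(S,U \right)} = -1460 + 175 U + 1220 S$ ($X{\left(S,U \right)} = 5 \left(\left(244 S + 35 U\right) - 292\right) = 5 \left(\left(35 U + 244 S\right) - 292\right) = 5 \left(-292 + 35 U + 244 S\right) = -1460 + 175 U + 1220 S$)
$- \frac{51433}{X{\left(134,250 \right)}} = - \frac{51433}{-1460 + 175 \cdot 250 + 1220 \cdot 134} = - \frac{51433}{-1460 + 43750 + 163480} = - \frac{51433}{205770} = \left(-51433\right) \frac{1}{205770} = - \frac{2707}{10830}$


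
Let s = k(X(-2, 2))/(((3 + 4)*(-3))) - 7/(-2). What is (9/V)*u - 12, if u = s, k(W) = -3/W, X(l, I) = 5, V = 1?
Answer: 1383/70 ≈ 19.757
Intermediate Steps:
s = 247/70 (s = (-3/5)/(((3 + 4)*(-3))) - 7/(-2) = (-3*⅕)/((7*(-3))) - 7*(-½) = -⅗/(-21) + 7/2 = -⅗*(-1/21) + 7/2 = 1/35 + 7/2 = 247/70 ≈ 3.5286)
u = 247/70 ≈ 3.5286
(9/V)*u - 12 = (9/1)*(247/70) - 12 = (9*1)*(247/70) - 12 = 9*(247/70) - 12 = 2223/70 - 12 = 1383/70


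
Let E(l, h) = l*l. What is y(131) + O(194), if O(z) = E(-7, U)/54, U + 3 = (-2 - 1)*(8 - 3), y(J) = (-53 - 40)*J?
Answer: -657833/54 ≈ -12182.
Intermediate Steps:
y(J) = -93*J
U = -18 (U = -3 + (-2 - 1)*(8 - 3) = -3 - 3*5 = -3 - 15 = -18)
E(l, h) = l²
O(z) = 49/54 (O(z) = (-7)²/54 = 49*(1/54) = 49/54)
y(131) + O(194) = -93*131 + 49/54 = -12183 + 49/54 = -657833/54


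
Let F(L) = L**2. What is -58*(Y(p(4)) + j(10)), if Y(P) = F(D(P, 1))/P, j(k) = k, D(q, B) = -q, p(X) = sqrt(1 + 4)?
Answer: -580 - 58*sqrt(5) ≈ -709.69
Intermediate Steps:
p(X) = sqrt(5)
Y(P) = P (Y(P) = (-P)**2/P = P**2/P = P)
-58*(Y(p(4)) + j(10)) = -58*(sqrt(5) + 10) = -58*(10 + sqrt(5)) = -580 - 58*sqrt(5)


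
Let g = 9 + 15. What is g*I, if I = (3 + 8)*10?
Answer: 2640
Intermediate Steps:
g = 24
I = 110 (I = 11*10 = 110)
g*I = 24*110 = 2640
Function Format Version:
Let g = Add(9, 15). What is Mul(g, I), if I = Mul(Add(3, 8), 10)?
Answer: 2640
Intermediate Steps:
g = 24
I = 110 (I = Mul(11, 10) = 110)
Mul(g, I) = Mul(24, 110) = 2640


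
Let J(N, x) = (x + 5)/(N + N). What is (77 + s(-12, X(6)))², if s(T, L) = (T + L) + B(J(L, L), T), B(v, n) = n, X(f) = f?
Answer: 3481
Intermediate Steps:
J(N, x) = (5 + x)/(2*N) (J(N, x) = (5 + x)/((2*N)) = (5 + x)*(1/(2*N)) = (5 + x)/(2*N))
s(T, L) = L + 2*T (s(T, L) = (T + L) + T = (L + T) + T = L + 2*T)
(77 + s(-12, X(6)))² = (77 + (6 + 2*(-12)))² = (77 + (6 - 24))² = (77 - 18)² = 59² = 3481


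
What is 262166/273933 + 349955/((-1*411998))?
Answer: 12147644653/112859848134 ≈ 0.10763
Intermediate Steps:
262166/273933 + 349955/((-1*411998)) = 262166*(1/273933) + 349955/(-411998) = 262166/273933 + 349955*(-1/411998) = 262166/273933 - 349955/411998 = 12147644653/112859848134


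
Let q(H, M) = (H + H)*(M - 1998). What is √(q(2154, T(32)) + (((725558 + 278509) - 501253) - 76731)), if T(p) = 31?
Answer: I*√8047753 ≈ 2836.9*I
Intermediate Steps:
q(H, M) = 2*H*(-1998 + M) (q(H, M) = (2*H)*(-1998 + M) = 2*H*(-1998 + M))
√(q(2154, T(32)) + (((725558 + 278509) - 501253) - 76731)) = √(2*2154*(-1998 + 31) + (((725558 + 278509) - 501253) - 76731)) = √(2*2154*(-1967) + ((1004067 - 501253) - 76731)) = √(-8473836 + (502814 - 76731)) = √(-8473836 + 426083) = √(-8047753) = I*√8047753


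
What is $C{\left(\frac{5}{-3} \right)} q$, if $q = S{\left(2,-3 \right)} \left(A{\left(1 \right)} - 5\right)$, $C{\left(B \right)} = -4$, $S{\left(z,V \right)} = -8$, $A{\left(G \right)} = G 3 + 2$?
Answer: $0$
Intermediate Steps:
$A{\left(G \right)} = 2 + 3 G$ ($A{\left(G \right)} = 3 G + 2 = 2 + 3 G$)
$q = 0$ ($q = - 8 \left(\left(2 + 3 \cdot 1\right) - 5\right) = - 8 \left(\left(2 + 3\right) - 5\right) = - 8 \left(5 - 5\right) = \left(-8\right) 0 = 0$)
$C{\left(\frac{5}{-3} \right)} q = \left(-4\right) 0 = 0$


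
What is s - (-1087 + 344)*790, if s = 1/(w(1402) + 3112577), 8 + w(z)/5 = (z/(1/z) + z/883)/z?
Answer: 1616844086722703/2754560006 ≈ 5.8697e+5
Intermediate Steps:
w(z) = -40 + 5*(z**2 + z/883)/z (w(z) = -40 + 5*((z/(1/z) + z/883)/z) = -40 + 5*((z*z + z*(1/883))/z) = -40 + 5*((z**2 + z/883)/z) = -40 + 5*(z**2 + z/883)/z)
s = 883/2754560006 (s = 1/((-35315/883 + 5*1402) + 3112577) = 1/((-35315/883 + 7010) + 3112577) = 1/(6154515/883 + 3112577) = 1/(2754560006/883) = 883/2754560006 ≈ 3.2056e-7)
s - (-1087 + 344)*790 = 883/2754560006 - (-1087 + 344)*790 = 883/2754560006 - (-743)*790 = 883/2754560006 - 1*(-586970) = 883/2754560006 + 586970 = 1616844086722703/2754560006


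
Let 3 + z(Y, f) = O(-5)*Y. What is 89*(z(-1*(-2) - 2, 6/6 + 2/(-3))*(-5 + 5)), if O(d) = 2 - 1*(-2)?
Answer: 0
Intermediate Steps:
O(d) = 4 (O(d) = 2 + 2 = 4)
z(Y, f) = -3 + 4*Y
89*(z(-1*(-2) - 2, 6/6 + 2/(-3))*(-5 + 5)) = 89*((-3 + 4*(-1*(-2) - 2))*(-5 + 5)) = 89*((-3 + 4*(2 - 2))*0) = 89*((-3 + 4*0)*0) = 89*((-3 + 0)*0) = 89*(-3*0) = 89*0 = 0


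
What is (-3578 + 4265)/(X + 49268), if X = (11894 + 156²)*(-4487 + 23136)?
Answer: 687/675702538 ≈ 1.0167e-6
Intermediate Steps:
X = 675653270 (X = (11894 + 24336)*18649 = 36230*18649 = 675653270)
(-3578 + 4265)/(X + 49268) = (-3578 + 4265)/(675653270 + 49268) = 687/675702538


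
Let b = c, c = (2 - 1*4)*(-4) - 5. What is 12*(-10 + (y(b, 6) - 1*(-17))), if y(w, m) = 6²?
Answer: 516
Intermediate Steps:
c = 3 (c = (2 - 4)*(-4) - 5 = -2*(-4) - 5 = 8 - 5 = 3)
b = 3
y(w, m) = 36
12*(-10 + (y(b, 6) - 1*(-17))) = 12*(-10 + (36 - 1*(-17))) = 12*(-10 + (36 + 17)) = 12*(-10 + 53) = 12*43 = 516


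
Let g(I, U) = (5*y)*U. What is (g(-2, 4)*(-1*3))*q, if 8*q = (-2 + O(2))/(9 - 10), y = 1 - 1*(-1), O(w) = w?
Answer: 0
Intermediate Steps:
y = 2 (y = 1 + 1 = 2)
q = 0 (q = ((-2 + 2)/(9 - 10))/8 = (0/(-1))/8 = (0*(-1))/8 = (1/8)*0 = 0)
g(I, U) = 10*U (g(I, U) = (5*2)*U = 10*U)
(g(-2, 4)*(-1*3))*q = ((10*4)*(-1*3))*0 = (40*(-3))*0 = -120*0 = 0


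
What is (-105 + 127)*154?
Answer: 3388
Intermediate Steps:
(-105 + 127)*154 = 22*154 = 3388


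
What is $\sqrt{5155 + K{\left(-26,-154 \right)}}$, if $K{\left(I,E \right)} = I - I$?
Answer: $\sqrt{5155} \approx 71.798$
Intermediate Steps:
$K{\left(I,E \right)} = 0$
$\sqrt{5155 + K{\left(-26,-154 \right)}} = \sqrt{5155 + 0} = \sqrt{5155}$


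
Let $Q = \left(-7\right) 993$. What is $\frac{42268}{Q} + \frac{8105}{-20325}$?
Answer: $- \frac{20342999}{3139535} \approx -6.4796$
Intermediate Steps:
$Q = -6951$
$\frac{42268}{Q} + \frac{8105}{-20325} = \frac{42268}{-6951} + \frac{8105}{-20325} = 42268 \left(- \frac{1}{6951}\right) + 8105 \left(- \frac{1}{20325}\right) = - \frac{42268}{6951} - \frac{1621}{4065} = - \frac{20342999}{3139535}$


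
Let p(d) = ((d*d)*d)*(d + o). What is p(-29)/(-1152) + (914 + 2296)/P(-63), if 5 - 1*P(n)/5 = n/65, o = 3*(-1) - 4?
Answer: -2031893/3104 ≈ -654.60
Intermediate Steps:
o = -7 (o = -3 - 4 = -7)
p(d) = d**3*(-7 + d) (p(d) = ((d*d)*d)*(d - 7) = (d**2*d)*(-7 + d) = d**3*(-7 + d))
P(n) = 25 - n/13 (P(n) = 25 - 5*n/65 = 25 - n/13)
p(-29)/(-1152) + (914 + 2296)/P(-63) = ((-29)**3*(-7 - 29))/(-1152) + (914 + 2296)/(25 - 1/13*(-63)) = -24389*(-36)*(-1/1152) + 3210/(25 + 63/13) = 878004*(-1/1152) + 3210/(388/13) = -24389/32 + 3210*(13/388) = -24389/32 + 20865/194 = -2031893/3104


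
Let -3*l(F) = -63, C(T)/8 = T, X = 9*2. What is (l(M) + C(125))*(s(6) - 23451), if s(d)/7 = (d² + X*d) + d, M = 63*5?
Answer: -22871421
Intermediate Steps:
X = 18
M = 315
C(T) = 8*T
l(F) = 21 (l(F) = -⅓*(-63) = 21)
s(d) = 7*d² + 133*d (s(d) = 7*((d² + 18*d) + d) = 7*(d² + 19*d) = 7*d² + 133*d)
(l(M) + C(125))*(s(6) - 23451) = (21 + 8*125)*(7*6*(19 + 6) - 23451) = (21 + 1000)*(7*6*25 - 23451) = 1021*(1050 - 23451) = 1021*(-22401) = -22871421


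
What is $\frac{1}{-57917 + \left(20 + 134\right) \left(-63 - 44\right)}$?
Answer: $- \frac{1}{74395} \approx -1.3442 \cdot 10^{-5}$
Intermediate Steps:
$\frac{1}{-57917 + \left(20 + 134\right) \left(-63 - 44\right)} = \frac{1}{-57917 + 154 \left(-107\right)} = \frac{1}{-57917 - 16478} = \frac{1}{-74395} = - \frac{1}{74395}$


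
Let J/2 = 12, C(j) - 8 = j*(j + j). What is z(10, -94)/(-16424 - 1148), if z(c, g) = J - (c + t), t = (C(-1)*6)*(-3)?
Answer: -97/8786 ≈ -0.011040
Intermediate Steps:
C(j) = 8 + 2*j**2 (C(j) = 8 + j*(j + j) = 8 + j*(2*j) = 8 + 2*j**2)
t = -180 (t = ((8 + 2*(-1)**2)*6)*(-3) = ((8 + 2*1)*6)*(-3) = ((8 + 2)*6)*(-3) = (10*6)*(-3) = 60*(-3) = -180)
J = 24 (J = 2*12 = 24)
z(c, g) = 204 - c (z(c, g) = 24 - (c - 180) = 24 - (-180 + c) = 24 + (180 - c) = 204 - c)
z(10, -94)/(-16424 - 1148) = (204 - 1*10)/(-16424 - 1148) = (204 - 10)/(-17572) = 194*(-1/17572) = -97/8786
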